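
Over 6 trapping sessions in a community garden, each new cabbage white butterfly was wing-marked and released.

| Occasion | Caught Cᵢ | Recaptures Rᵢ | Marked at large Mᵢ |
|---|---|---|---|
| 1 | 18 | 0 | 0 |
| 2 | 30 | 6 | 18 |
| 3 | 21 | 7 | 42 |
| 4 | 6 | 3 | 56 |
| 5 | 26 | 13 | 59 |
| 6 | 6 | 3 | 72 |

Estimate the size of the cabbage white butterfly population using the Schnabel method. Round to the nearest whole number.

Σ MᵢCᵢ = 0·18 + 18·30 + 42·21 + 56·6 + 59·26 + 72·6 = 0 + 540 + 882 + 336 + 1534 + 432 = 3724
Σ Rᵢ = 0 + 6 + 7 + 3 + 13 + 3 = 32
N̂ = 3724 / 32 ≈ 116.4 → 116

N ≈ 116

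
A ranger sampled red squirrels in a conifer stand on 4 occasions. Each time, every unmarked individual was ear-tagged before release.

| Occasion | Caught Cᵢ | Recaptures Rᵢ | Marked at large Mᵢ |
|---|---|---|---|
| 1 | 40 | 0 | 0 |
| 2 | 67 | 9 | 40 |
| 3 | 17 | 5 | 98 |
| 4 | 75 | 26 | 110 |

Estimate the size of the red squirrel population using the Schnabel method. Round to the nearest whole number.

N ≈ 315

Σ MᵢCᵢ = 0·40 + 40·67 + 98·17 + 110·75 = 0 + 2680 + 1666 + 8250 = 12596
Σ Rᵢ = 0 + 9 + 5 + 26 = 40
N̂ = 12596 / 40 ≈ 314.9 → 315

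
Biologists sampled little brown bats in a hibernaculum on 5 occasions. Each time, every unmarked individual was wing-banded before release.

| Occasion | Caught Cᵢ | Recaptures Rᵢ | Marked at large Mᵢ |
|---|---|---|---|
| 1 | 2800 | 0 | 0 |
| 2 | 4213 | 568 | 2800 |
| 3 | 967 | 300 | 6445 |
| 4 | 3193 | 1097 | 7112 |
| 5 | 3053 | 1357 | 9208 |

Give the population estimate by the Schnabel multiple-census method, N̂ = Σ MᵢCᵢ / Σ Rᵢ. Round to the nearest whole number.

Σ MᵢCᵢ = 0·2800 + 2800·4213 + 6445·967 + 7112·3193 + 9208·3053 = 0 + 11796400 + 6232315 + 22708616 + 28112024 = 68849355
Σ Rᵢ = 0 + 568 + 300 + 1097 + 1357 = 3322
N̂ = 68849355 / 3322 ≈ 20725.3 → 20725

N ≈ 20,725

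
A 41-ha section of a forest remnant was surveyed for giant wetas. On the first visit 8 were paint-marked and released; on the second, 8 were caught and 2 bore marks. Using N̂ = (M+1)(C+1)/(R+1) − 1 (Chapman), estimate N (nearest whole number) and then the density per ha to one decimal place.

N̂ = 9·9/3 − 1 = 81/3 − 1 = 26
Density = N̂ / area = 26 / 41 ≈ 0.63 → 0.6 per ha

density ≈ 0.6 giant wetas per ha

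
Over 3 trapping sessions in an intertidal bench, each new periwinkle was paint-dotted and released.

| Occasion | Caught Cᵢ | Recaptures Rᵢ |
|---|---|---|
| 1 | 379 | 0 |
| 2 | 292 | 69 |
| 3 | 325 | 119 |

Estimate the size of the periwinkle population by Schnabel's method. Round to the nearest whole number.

Marked at large before each occasion: Mᵢ = Σⱼ<ᵢ (Cⱼ − Rⱼ) → M1=0, M2=379, M3=602
Σ MᵢCᵢ = 0·379 + 379·292 + 602·325 = 0 + 110668 + 195650 = 306318
Σ Rᵢ = 0 + 69 + 119 = 188
N̂ = 306318 / 188 ≈ 1629.4 → 1629

N ≈ 1629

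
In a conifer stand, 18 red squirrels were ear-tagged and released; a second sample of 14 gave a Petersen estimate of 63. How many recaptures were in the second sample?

From N = M·C/R: R = M·C / N = 18·14 / 63 = 252 / 63 = 4.

R = 4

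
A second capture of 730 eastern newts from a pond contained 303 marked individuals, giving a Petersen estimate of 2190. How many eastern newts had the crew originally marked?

From N = M·C/R: M = N·R / C = 2190·303 / 730 = 663570 / 730 = 909.

M = 909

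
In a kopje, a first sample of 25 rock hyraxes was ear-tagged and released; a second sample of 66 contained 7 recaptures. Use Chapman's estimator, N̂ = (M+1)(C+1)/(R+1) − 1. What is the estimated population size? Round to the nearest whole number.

N ≈ 217

N̂ = (25+1)(66+1)/(7+1) − 1 = 26·67/8 − 1
= 1742/8 − 1 ≈ 217.8 − 1 ≈ 216.8 → 217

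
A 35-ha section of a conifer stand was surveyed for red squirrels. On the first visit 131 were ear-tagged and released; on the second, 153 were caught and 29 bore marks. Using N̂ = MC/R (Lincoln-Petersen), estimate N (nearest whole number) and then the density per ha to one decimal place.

N̂ = 131·153/29 = 20043/29 ≈ 691.1 → 691
Density = N̂ / area = 691 / 35 ≈ 19.74 → 19.7 per ha

density ≈ 19.7 red squirrels per ha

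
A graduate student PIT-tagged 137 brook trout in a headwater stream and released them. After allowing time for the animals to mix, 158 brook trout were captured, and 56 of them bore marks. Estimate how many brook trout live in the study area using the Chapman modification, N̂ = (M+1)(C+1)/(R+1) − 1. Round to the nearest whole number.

N̂ = (137+1)(158+1)/(56+1) − 1 = 138·159/57 − 1
= 21942/57 − 1 ≈ 384.9 − 1 ≈ 383.9 → 384

N ≈ 384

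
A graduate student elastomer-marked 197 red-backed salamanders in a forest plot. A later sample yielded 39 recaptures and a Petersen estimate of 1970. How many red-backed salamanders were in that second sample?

C = 390

From N = M·C/R: C = N·R / M = 1970·39 / 197 = 76830 / 197 = 390.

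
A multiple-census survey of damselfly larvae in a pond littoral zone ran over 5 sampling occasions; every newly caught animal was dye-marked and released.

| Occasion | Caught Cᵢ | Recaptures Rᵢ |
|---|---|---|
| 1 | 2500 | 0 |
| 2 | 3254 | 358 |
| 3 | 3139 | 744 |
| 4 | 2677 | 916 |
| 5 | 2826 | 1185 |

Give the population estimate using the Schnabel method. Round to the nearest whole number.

Marked at large before each occasion: Mᵢ = Σⱼ<ᵢ (Cⱼ − Rⱼ) → M1=0, M2=2500, M3=5396, M4=7791, M5=9552
Σ MᵢCᵢ = 0·2500 + 2500·3254 + 5396·3139 + 7791·2677 + 9552·2826 = 0 + 8135000 + 16938044 + 20856507 + 26993952 = 72923503
Σ Rᵢ = 0 + 358 + 744 + 916 + 1185 = 3203
N̂ = 72923503 / 3203 ≈ 22767.3 → 22767

N ≈ 22,767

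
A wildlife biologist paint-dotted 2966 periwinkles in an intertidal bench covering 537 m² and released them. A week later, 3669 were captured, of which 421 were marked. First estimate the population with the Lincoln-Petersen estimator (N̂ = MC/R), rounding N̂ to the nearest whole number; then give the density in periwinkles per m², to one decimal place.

N̂ = 2966·3669/421 = 10882254/421 ≈ 25848.6 → 25849
Density = N̂ / area = 25849 / 537 ≈ 48.14 → 48.1 per m²

density ≈ 48.1 periwinkles per m²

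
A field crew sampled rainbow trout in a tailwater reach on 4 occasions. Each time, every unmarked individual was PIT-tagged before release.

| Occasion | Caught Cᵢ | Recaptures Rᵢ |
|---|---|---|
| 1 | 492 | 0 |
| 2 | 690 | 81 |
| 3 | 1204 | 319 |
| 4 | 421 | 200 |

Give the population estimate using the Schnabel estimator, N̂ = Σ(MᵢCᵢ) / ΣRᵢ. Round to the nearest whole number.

Marked at large before each occasion: Mᵢ = Σⱼ<ᵢ (Cⱼ − Rⱼ) → M1=0, M2=492, M3=1101, M4=1986
Σ MᵢCᵢ = 0·492 + 492·690 + 1101·1204 + 1986·421 = 0 + 339480 + 1325604 + 836106 = 2501190
Σ Rᵢ = 0 + 81 + 319 + 200 = 600
N̂ = 2501190 / 600 ≈ 4168.6 → 4169

N ≈ 4169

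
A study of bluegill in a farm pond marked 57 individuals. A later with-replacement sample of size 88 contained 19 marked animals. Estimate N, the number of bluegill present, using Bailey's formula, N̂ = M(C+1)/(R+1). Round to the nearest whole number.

N ≈ 254

N̂ = 57·(88+1)/(19+1) = 57·89/20 = 5073/20 ≈ 253.7 → 254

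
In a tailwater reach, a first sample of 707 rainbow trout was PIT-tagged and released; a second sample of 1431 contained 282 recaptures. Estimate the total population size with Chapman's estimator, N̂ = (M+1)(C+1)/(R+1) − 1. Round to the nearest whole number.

N̂ = (707+1)(1431+1)/(282+1) − 1 = 708·1432/283 − 1
= 1013856/283 − 1 ≈ 3582.5 − 1 ≈ 3581.5 → 3582

N ≈ 3582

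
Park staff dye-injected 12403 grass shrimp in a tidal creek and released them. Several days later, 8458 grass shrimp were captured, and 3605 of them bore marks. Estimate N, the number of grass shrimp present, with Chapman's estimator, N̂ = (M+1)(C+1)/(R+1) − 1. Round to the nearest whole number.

N ≈ 29,096

N̂ = (12403+1)(8458+1)/(3605+1) − 1 = 12404·8459/3606 − 1
= 104925436/3606 − 1 ≈ 29097.46 − 1 ≈ 29096.46 → 29096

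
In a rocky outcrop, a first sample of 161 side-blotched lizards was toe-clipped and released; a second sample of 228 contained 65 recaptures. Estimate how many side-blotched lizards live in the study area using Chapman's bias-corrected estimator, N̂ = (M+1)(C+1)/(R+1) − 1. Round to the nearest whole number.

N̂ = (161+1)(228+1)/(65+1) − 1 = 162·229/66 − 1
= 37098/66 − 1 ≈ 562.1 − 1 ≈ 561.1 → 561

N ≈ 561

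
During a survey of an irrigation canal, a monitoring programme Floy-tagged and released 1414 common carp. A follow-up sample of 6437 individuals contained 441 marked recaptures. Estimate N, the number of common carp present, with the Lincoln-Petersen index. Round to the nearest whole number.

N ≈ 20,639

Lincoln-Petersen assumes M/N = R/C, so N = M·C / R.
N = (1414 × 6437) / 441 = 9101918 / 441 ≈ 20639.3 → 20639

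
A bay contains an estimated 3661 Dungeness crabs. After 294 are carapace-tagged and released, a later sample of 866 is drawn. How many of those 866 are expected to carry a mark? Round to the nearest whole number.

Expected recaptures E[R] = M·C / N.
E[R] = 294 × 866 / 3661 = 254604 / 3661 ≈ 69.5 → 70

expected recaptures ≈ 70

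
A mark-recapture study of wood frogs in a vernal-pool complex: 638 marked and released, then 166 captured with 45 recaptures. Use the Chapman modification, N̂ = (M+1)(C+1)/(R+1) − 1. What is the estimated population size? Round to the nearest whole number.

N ≈ 2319

N̂ = (638+1)(166+1)/(45+1) − 1 = 639·167/46 − 1
= 106713/46 − 1 ≈ 2319.8 − 1 ≈ 2318.8 → 2319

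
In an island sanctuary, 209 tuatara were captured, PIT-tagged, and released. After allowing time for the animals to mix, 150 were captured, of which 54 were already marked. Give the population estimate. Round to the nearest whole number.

Lincoln-Petersen assumes M/N = R/C, so N = M·C / R.
N = (209 × 150) / 54 = 31350 / 54 ≈ 580.6 → 581

N ≈ 581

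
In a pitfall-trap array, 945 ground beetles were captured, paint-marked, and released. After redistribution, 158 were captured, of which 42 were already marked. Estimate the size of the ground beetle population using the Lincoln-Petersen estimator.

N = 3555

The marked fraction in the recapture sample should equal the marked fraction in the population: 42/158 = 945/N.
N = (945 × 158) / 42 = 149310 / 42 = 3555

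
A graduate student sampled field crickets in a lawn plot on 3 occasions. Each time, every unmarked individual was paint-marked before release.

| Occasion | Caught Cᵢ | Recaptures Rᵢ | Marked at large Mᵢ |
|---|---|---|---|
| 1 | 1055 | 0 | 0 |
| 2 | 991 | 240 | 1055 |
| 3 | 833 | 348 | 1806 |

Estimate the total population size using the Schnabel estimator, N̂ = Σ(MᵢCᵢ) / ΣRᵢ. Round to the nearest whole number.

Σ MᵢCᵢ = 0·1055 + 1055·991 + 1806·833 = 0 + 1045505 + 1504398 = 2549903
Σ Rᵢ = 0 + 240 + 348 = 588
N̂ = 2549903 / 588 ≈ 4336.6 → 4337

N ≈ 4337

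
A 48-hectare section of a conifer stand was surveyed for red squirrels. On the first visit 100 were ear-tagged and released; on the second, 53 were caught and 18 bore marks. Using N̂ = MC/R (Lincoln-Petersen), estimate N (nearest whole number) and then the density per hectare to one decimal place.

N̂ = 100·53/18 = 5300/18 ≈ 294.4 → 294
Density = N̂ / area = 294 / 48 ≈ 6.12 → 6.1 per hectare

density ≈ 6.1 red squirrels per hectare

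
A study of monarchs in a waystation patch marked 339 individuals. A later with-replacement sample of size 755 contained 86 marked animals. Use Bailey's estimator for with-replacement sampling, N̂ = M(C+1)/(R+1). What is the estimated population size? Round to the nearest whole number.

N ≈ 2946

N̂ = 339·(755+1)/(86+1) = 339·756/87 = 256284/87 ≈ 2945.8 → 2946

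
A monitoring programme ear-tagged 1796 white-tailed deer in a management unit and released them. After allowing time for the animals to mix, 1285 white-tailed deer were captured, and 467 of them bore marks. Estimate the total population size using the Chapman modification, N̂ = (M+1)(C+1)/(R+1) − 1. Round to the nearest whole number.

N ≈ 4937

N̂ = (1796+1)(1285+1)/(467+1) − 1 = 1797·1286/468 − 1
= 2310942/468 − 1 ≈ 4937.9 − 1 ≈ 4936.9 → 4937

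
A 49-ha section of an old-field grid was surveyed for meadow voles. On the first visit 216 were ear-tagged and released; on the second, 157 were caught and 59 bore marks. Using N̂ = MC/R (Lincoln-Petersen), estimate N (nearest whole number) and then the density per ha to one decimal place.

density ≈ 11.7 meadow voles per ha

N̂ = 216·157/59 = 33912/59 ≈ 574.8 → 575
Density = N̂ / area = 575 / 49 ≈ 11.73 → 11.7 per ha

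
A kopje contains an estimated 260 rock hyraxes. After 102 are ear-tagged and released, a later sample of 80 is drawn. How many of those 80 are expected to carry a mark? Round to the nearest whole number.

Expected recaptures E[R] = M·C / N.
E[R] = 102 × 80 / 260 = 8160 / 260 ≈ 31.4 → 31

expected recaptures ≈ 31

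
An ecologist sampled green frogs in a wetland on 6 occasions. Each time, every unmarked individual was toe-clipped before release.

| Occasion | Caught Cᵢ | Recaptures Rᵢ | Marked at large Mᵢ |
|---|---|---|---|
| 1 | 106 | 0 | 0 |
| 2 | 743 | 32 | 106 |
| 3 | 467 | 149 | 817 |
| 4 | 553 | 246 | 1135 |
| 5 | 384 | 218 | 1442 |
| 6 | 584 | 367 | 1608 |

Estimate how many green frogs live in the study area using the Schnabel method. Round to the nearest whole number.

N ≈ 2550

Σ MᵢCᵢ = 0·106 + 106·743 + 817·467 + 1135·553 + 1442·384 + 1608·584 = 0 + 78758 + 381539 + 627655 + 553728 + 939072 = 2580752
Σ Rᵢ = 0 + 32 + 149 + 246 + 218 + 367 = 1012
N̂ = 2580752 / 1012 ≈ 2550.2 → 2550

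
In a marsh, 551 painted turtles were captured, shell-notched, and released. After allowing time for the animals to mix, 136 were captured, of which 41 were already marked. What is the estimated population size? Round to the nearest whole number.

The marked fraction in the recapture sample should equal the marked fraction in the population: 41/136 = 551/N.
N = (551 × 136) / 41 = 74936 / 41 ≈ 1827.7 → 1828

N ≈ 1828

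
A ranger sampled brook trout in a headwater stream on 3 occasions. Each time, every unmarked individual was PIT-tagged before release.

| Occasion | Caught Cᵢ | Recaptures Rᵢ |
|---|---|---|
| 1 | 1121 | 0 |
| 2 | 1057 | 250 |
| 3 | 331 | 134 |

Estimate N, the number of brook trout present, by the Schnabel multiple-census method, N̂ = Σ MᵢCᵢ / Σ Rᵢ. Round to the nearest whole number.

N ≈ 4748

Marked at large before each occasion: Mᵢ = Σⱼ<ᵢ (Cⱼ − Rⱼ) → M1=0, M2=1121, M3=1928
Σ MᵢCᵢ = 0·1121 + 1121·1057 + 1928·331 = 0 + 1184897 + 638168 = 1823065
Σ Rᵢ = 0 + 250 + 134 = 384
N̂ = 1823065 / 384 ≈ 4747.6 → 4748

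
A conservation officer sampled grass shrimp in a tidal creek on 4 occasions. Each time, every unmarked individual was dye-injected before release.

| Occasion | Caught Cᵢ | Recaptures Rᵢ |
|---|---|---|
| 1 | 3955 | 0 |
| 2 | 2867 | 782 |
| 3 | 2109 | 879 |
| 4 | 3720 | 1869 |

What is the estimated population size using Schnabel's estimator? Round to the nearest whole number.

N ≈ 14,482

Marked at large before each occasion: Mᵢ = Σⱼ<ᵢ (Cⱼ − Rⱼ) → M1=0, M2=3955, M3=6040, M4=7270
Σ MᵢCᵢ = 0·3955 + 3955·2867 + 6040·2109 + 7270·3720 = 0 + 11338985 + 12738360 + 27044400 = 51121745
Σ Rᵢ = 0 + 782 + 879 + 1869 = 3530
N̂ = 51121745 / 3530 ≈ 14482.1 → 14482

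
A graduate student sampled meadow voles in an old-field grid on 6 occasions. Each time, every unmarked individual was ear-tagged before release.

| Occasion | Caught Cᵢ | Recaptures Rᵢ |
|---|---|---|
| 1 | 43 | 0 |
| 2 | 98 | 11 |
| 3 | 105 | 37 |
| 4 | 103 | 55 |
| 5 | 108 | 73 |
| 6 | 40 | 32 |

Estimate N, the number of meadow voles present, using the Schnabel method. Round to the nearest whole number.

Marked at large before each occasion: Mᵢ = Σⱼ<ᵢ (Cⱼ − Rⱼ) → M1=0, M2=43, M3=130, M4=198, M5=246, M6=281
Σ MᵢCᵢ = 0·43 + 43·98 + 130·105 + 198·103 + 246·108 + 281·40 = 0 + 4214 + 13650 + 20394 + 26568 + 11240 = 76066
Σ Rᵢ = 0 + 11 + 37 + 55 + 73 + 32 = 208
N̂ = 76066 / 208 ≈ 365.7 → 366

N ≈ 366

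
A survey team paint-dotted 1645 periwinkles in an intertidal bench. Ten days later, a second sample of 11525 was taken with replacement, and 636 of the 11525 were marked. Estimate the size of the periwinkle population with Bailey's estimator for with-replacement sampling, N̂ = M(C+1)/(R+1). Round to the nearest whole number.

N ≈ 29,765

N̂ = 1645·(11525+1)/(636+1) = 1645·11526/637 = 18960270/637 ≈ 29764.9 → 29765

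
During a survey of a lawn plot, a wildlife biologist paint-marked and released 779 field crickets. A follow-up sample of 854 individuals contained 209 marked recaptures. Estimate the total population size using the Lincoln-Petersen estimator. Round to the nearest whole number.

N ≈ 3183

If marked individuals mix randomly, R/C ≈ M/N, giving N ≈ M·C/R.
N = (779 × 854) / 209 = 665266 / 209 ≈ 3183.1 → 3183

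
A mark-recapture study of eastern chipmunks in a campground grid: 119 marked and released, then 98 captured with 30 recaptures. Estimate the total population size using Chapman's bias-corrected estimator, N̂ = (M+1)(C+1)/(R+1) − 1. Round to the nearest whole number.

N̂ = (119+1)(98+1)/(30+1) − 1 = 120·99/31 − 1
= 11880/31 − 1 ≈ 383.2 − 1 ≈ 382.2 → 382

N ≈ 382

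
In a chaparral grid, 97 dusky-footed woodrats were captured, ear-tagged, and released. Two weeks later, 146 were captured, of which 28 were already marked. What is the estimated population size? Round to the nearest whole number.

N = (97 × 146) / 28 = 14162 / 28 ≈ 505.8 → 506

N ≈ 506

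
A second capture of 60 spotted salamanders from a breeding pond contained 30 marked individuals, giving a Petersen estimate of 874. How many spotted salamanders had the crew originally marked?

From N = M·C/R: M = N·R / C = 874·30 / 60 = 26220 / 60 = 437.

M = 437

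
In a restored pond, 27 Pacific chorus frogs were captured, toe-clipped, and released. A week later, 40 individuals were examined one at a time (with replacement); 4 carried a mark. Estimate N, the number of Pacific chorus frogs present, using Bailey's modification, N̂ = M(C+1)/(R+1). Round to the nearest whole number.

N̂ = 27·(40+1)/(4+1) = 27·41/5 = 1107/5 ≈ 221.4 → 221

N ≈ 221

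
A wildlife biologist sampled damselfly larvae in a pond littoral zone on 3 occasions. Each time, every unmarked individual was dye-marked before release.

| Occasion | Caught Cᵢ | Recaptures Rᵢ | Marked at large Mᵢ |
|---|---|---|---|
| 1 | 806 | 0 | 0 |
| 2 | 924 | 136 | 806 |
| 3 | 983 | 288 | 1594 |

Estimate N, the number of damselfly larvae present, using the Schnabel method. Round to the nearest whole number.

Σ MᵢCᵢ = 0·806 + 806·924 + 1594·983 = 0 + 744744 + 1566902 = 2311646
Σ Rᵢ = 0 + 136 + 288 = 424
N̂ = 2311646 / 424 ≈ 5452.0 → 5452

N ≈ 5452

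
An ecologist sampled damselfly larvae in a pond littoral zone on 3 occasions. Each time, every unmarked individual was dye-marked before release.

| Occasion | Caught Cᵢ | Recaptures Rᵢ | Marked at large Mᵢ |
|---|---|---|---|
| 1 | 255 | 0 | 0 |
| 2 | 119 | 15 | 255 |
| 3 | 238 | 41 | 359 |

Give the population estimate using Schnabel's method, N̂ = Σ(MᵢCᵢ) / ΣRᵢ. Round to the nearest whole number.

Σ MᵢCᵢ = 0·255 + 255·119 + 359·238 = 0 + 30345 + 85442 = 115787
Σ Rᵢ = 0 + 15 + 41 = 56
N̂ = 115787 / 56 ≈ 2067.6 → 2068

N ≈ 2068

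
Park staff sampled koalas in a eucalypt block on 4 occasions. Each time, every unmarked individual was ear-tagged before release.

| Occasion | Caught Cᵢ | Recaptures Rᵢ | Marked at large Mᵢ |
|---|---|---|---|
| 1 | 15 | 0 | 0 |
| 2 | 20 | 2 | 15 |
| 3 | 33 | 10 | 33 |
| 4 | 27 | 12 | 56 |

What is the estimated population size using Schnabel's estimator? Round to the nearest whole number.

Σ MᵢCᵢ = 0·15 + 15·20 + 33·33 + 56·27 = 0 + 300 + 1089 + 1512 = 2901
Σ Rᵢ = 0 + 2 + 10 + 12 = 24
N̂ = 2901 / 24 ≈ 120.9 → 121

N ≈ 121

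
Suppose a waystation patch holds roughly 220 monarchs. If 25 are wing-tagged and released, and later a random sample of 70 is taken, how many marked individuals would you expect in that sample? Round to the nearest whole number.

Expected recaptures E[R] = M·C / N.
E[R] = 25 × 70 / 220 = 1750 / 220 ≈ 8.0 → 8

expected recaptures ≈ 8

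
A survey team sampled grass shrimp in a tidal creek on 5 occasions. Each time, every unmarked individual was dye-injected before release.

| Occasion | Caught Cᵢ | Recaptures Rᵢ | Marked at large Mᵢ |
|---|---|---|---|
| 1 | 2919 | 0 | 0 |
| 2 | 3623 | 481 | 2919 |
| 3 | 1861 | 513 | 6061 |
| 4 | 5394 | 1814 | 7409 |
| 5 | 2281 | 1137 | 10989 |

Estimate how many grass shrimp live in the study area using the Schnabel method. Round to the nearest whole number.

N ≈ 22,024

Σ MᵢCᵢ = 0·2919 + 2919·3623 + 6061·1861 + 7409·5394 + 10989·2281 = 0 + 10575537 + 11279521 + 39964146 + 25065909 = 86885113
Σ Rᵢ = 0 + 481 + 513 + 1814 + 1137 = 3945
N̂ = 86885113 / 3945 ≈ 22024.1 → 22024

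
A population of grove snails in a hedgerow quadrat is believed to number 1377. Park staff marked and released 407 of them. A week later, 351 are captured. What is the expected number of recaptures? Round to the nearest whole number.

expected recaptures ≈ 104

Expected recaptures E[R] = M·C / N.
E[R] = 407 × 351 / 1377 = 142857 / 1377 ≈ 103.7 → 104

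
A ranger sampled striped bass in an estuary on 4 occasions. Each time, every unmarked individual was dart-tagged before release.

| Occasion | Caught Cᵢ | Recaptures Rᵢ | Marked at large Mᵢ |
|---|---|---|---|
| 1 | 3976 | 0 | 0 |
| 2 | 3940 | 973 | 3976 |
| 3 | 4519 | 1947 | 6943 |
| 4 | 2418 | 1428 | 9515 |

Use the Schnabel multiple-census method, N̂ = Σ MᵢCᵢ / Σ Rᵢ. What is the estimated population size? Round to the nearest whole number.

Σ MᵢCᵢ = 0·3976 + 3976·3940 + 6943·4519 + 9515·2418 = 0 + 15665440 + 31375417 + 23007270 = 70048127
Σ Rᵢ = 0 + 973 + 1947 + 1428 = 4348
N̂ = 70048127 / 4348 ≈ 16110.4 → 16110

N ≈ 16,110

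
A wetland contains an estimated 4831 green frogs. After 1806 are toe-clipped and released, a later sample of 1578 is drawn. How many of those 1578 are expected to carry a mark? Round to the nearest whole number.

The marked fraction of the population is 1806/4831, so in a sample of 1578 expect C·(M/N) marked.
E[R] = 1806 × 1578 / 4831 = 2849868 / 4831 ≈ 589.9 → 590

expected recaptures ≈ 590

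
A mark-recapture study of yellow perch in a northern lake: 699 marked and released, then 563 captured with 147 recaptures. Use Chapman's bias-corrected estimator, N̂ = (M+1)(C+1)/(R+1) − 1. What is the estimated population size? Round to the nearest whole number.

N̂ = (699+1)(563+1)/(147+1) − 1 = 700·564/148 − 1
= 394800/148 − 1 ≈ 2667.6 − 1 ≈ 2666.6 → 2667

N ≈ 2667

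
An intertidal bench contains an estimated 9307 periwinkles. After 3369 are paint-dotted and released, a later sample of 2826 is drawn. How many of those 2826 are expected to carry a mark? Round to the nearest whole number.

Expected recaptures E[R] = M·C / N.
E[R] = 3369 × 2826 / 9307 = 9520794 / 9307 ≈ 1023.0 → 1023

expected recaptures ≈ 1023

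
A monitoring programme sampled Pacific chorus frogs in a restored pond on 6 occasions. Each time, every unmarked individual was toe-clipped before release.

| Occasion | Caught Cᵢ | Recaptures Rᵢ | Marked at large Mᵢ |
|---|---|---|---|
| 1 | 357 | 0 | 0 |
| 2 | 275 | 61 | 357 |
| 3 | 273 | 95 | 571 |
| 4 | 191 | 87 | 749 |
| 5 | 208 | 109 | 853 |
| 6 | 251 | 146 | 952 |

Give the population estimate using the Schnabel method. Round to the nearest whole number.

N ≈ 1634

Σ MᵢCᵢ = 0·357 + 357·275 + 571·273 + 749·191 + 853·208 + 952·251 = 0 + 98175 + 155883 + 143059 + 177424 + 238952 = 813493
Σ Rᵢ = 0 + 61 + 95 + 87 + 109 + 146 = 498
N̂ = 813493 / 498 ≈ 1633.5 → 1634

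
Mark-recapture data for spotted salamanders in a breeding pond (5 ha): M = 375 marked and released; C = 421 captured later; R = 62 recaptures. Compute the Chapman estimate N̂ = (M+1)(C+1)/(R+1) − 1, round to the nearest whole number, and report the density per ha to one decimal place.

density ≈ 503.6 spotted salamanders per ha

N̂ = 376·422/63 − 1 = 158672/63 − 1 ≈ 2517.6 → 2518
Density = N̂ / area = 2518 / 5 ≈ 503.60 → 503.6 per ha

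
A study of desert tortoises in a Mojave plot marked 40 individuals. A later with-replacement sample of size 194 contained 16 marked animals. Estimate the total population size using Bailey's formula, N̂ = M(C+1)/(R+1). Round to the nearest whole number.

N ≈ 459

N̂ = 40·(194+1)/(16+1) = 40·195/17 = 7800/17 ≈ 458.8 → 459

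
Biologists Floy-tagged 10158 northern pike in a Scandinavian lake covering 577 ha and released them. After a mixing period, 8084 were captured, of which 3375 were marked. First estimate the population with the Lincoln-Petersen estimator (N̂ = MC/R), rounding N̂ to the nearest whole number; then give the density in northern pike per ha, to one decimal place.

N̂ = 10158·8084/3375 = 82117272/3375 ≈ 24331.0 → 24331
Density = N̂ / area = 24331 / 577 ≈ 42.17 → 42.2 per ha

density ≈ 42.2 northern pike per ha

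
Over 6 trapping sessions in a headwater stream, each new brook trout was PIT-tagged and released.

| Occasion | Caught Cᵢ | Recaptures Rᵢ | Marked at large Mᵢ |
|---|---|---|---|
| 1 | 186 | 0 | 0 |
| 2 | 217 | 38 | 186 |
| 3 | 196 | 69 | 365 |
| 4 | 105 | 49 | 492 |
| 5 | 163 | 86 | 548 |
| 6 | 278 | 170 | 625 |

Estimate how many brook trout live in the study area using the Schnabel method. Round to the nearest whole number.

Σ MᵢCᵢ = 0·186 + 186·217 + 365·196 + 492·105 + 548·163 + 625·278 = 0 + 40362 + 71540 + 51660 + 89324 + 173750 = 426636
Σ Rᵢ = 0 + 38 + 69 + 49 + 86 + 170 = 412
N̂ = 426636 / 412 ≈ 1035.5 → 1036

N ≈ 1036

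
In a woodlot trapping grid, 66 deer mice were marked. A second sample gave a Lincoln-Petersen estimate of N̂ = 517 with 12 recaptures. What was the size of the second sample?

From N = M·C/R: C = N·R / M = 517·12 / 66 = 6204 / 66 = 94.

C = 94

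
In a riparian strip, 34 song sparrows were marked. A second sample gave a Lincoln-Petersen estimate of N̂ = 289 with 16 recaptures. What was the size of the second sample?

C = 136

From N = M·C/R: C = N·R / M = 289·16 / 34 = 4624 / 34 = 136.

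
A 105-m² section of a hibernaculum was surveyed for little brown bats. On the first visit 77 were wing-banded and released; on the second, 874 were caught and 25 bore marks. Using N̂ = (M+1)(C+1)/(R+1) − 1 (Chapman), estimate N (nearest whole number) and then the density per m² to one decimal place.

density ≈ 25.0 little brown bats per m²

N̂ = 78·875/26 − 1 = 68250/26 − 1 = 2624
Density = N̂ / area = 2624 / 105 ≈ 24.99 → 25.0 per m²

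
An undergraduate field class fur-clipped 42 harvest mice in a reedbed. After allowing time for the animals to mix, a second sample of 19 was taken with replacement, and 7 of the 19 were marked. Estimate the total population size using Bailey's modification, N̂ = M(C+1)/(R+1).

N = 105

N̂ = 42·(19+1)/(7+1) = 42·20/8 = 840/8 = 105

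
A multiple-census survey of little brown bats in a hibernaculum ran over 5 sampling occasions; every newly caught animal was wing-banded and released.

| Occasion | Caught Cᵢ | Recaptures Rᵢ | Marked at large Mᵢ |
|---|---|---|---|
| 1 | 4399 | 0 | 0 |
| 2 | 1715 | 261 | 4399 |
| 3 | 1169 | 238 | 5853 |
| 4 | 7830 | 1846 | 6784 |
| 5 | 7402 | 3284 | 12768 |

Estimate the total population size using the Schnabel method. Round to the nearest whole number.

Σ MᵢCᵢ = 0·4399 + 4399·1715 + 5853·1169 + 6784·7830 + 12768·7402 = 0 + 7544285 + 6842157 + 53118720 + 94508736 = 162013898
Σ Rᵢ = 0 + 261 + 238 + 1846 + 3284 = 5629
N̂ = 162013898 / 5629 ≈ 28782.0 → 28782

N ≈ 28,782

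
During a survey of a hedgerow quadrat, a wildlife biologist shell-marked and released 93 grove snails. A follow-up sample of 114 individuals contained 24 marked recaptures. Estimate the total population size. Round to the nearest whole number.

N ≈ 442

N = (93 × 114) / 24 = 10602 / 24 ≈ 441.8 → 442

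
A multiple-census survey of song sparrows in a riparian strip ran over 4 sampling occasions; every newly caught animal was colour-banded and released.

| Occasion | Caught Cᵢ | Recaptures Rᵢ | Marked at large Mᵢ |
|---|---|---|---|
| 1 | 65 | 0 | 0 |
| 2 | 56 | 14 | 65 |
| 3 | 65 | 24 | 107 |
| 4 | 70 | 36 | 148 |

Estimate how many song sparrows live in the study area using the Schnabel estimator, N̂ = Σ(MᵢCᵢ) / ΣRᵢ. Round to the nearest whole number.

N ≈ 283

Σ MᵢCᵢ = 0·65 + 65·56 + 107·65 + 148·70 = 0 + 3640 + 6955 + 10360 = 20955
Σ Rᵢ = 0 + 14 + 24 + 36 = 74
N̂ = 20955 / 74 ≈ 283.2 → 283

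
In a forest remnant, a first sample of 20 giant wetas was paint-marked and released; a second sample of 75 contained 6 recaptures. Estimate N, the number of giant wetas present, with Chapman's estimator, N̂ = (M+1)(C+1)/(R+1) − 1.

N = 227

N̂ = (20+1)(75+1)/(6+1) − 1 = 21·76/7 − 1
= 1596/7 − 1 = 228 − 1 = 227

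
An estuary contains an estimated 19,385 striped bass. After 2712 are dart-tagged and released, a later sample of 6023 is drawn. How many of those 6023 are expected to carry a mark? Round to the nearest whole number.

Expected recaptures E[R] = M·C / N.
E[R] = 2712 × 6023 / 19385 = 16334376 / 19385 ≈ 842.6 → 843

expected recaptures ≈ 843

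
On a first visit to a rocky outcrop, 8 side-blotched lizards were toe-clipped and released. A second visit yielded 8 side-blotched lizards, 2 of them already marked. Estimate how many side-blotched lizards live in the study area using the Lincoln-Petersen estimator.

N = (8 × 8) / 2 = 64 / 2 = 32

N = 32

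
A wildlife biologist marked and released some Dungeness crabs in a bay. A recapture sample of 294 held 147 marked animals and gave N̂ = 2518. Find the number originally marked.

M = 1259

From N = M·C/R: M = N·R / C = 2518·147 / 294 = 370146 / 294 = 1259.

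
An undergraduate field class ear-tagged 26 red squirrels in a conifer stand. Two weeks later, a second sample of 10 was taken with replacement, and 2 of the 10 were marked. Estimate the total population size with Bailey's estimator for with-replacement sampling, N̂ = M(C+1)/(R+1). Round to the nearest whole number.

N̂ = 26·(10+1)/(2+1) = 26·11/3 = 286/3 ≈ 95.3 → 95

N ≈ 95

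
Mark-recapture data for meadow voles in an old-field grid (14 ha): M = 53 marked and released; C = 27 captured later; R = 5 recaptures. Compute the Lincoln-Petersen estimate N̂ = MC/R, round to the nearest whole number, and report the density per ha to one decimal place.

density ≈ 20.4 meadow voles per ha

N̂ = 53·27/5 = 1431/5 ≈ 286.2 → 286
Density = N̂ / area = 286 / 14 ≈ 20.43 → 20.4 per ha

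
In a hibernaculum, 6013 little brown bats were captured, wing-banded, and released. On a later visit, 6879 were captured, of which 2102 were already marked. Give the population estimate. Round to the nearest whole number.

Lincoln-Petersen assumes M/N = R/C, so N = M·C / R.
N = (6013 × 6879) / 2102 = 41363427 / 2102 ≈ 19678.1 → 19678

N ≈ 19,678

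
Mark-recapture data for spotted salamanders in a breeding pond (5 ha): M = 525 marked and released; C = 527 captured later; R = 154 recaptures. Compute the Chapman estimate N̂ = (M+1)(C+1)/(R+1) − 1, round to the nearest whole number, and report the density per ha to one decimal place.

N̂ = 526·528/155 − 1 = 277728/155 − 1 ≈ 1790.8 → 1791
Density = N̂ / area = 1791 / 5 ≈ 358.20 → 358.2 per ha

density ≈ 358.2 spotted salamanders per ha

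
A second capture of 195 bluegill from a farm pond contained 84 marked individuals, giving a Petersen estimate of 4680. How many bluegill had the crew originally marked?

M = 2016

From N = M·C/R: M = N·R / C = 4680·84 / 195 = 393120 / 195 = 2016.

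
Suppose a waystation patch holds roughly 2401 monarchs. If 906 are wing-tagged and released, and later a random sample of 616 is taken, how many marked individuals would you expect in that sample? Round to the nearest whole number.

expected recaptures ≈ 232

Expected recaptures E[R] = M·C / N.
E[R] = 906 × 616 / 2401 = 558096 / 2401 ≈ 232.4 → 232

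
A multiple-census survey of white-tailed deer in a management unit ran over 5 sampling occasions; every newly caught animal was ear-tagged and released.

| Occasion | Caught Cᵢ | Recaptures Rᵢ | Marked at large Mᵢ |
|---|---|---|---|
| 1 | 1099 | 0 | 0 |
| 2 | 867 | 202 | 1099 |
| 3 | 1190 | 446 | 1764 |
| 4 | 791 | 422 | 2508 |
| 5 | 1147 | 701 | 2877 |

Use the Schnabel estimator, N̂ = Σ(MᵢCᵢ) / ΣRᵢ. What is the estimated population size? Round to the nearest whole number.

Σ MᵢCᵢ = 0·1099 + 1099·867 + 1764·1190 + 2508·791 + 2877·1147 = 0 + 952833 + 2099160 + 1983828 + 3299919 = 8335740
Σ Rᵢ = 0 + 202 + 446 + 422 + 701 = 1771
N̂ = 8335740 / 1771 ≈ 4706.8 → 4707

N ≈ 4707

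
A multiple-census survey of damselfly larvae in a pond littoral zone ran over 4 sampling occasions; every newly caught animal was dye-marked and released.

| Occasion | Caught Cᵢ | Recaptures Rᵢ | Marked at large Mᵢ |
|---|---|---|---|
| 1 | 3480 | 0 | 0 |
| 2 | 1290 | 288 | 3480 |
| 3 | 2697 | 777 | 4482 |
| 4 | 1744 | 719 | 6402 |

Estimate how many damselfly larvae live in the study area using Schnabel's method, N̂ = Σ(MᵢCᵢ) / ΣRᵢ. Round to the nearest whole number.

Σ MᵢCᵢ = 0·3480 + 3480·1290 + 4482·2697 + 6402·1744 = 0 + 4489200 + 12087954 + 11165088 = 27742242
Σ Rᵢ = 0 + 288 + 777 + 719 = 1784
N̂ = 27742242 / 1784 ≈ 15550.6 → 15551

N ≈ 15,551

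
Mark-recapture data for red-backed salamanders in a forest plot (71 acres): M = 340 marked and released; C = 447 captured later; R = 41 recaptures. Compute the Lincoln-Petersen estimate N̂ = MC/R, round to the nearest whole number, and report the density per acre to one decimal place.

density ≈ 52.2 red-backed salamanders per acre

N̂ = 340·447/41 = 151980/41 ≈ 3706.8 → 3707
Density = N̂ / area = 3707 / 71 ≈ 52.21 → 52.2 per acre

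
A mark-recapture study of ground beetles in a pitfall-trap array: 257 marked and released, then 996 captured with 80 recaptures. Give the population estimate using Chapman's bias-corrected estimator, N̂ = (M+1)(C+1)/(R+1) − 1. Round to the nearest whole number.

N ≈ 3175

N̂ = (257+1)(996+1)/(80+1) − 1 = 258·997/81 − 1
= 257226/81 − 1 ≈ 3175.6 − 1 ≈ 3174.6 → 3175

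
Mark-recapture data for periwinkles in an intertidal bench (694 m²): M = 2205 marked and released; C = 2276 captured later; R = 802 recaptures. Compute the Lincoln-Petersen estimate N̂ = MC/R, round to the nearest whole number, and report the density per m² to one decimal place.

N̂ = 2205·2276/802 = 5018580/802 ≈ 6257.6 → 6258
Density = N̂ / area = 6258 / 694 ≈ 9.02 → 9.0 per m²

density ≈ 9.0 periwinkles per m²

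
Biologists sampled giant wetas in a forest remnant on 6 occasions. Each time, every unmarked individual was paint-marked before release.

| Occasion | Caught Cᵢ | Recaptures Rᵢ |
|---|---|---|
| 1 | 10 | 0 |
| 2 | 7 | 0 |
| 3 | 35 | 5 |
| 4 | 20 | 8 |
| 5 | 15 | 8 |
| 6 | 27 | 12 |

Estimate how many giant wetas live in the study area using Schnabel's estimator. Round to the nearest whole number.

N ≈ 129

Marked at large before each occasion: Mᵢ = Σⱼ<ᵢ (Cⱼ − Rⱼ) → M1=0, M2=10, M3=17, M4=47, M5=59, M6=66
Σ MᵢCᵢ = 0·10 + 10·7 + 17·35 + 47·20 + 59·15 + 66·27 = 0 + 70 + 595 + 940 + 885 + 1782 = 4272
Σ Rᵢ = 0 + 0 + 5 + 8 + 8 + 12 = 33
N̂ = 4272 / 33 ≈ 129.45 → 129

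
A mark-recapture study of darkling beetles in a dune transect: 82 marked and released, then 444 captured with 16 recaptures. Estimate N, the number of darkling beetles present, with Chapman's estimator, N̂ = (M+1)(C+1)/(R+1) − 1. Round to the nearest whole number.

N̂ = (82+1)(444+1)/(16+1) − 1 = 83·445/17 − 1
= 36935/17 − 1 ≈ 2172.6 − 1 ≈ 2171.6 → 2172

N ≈ 2172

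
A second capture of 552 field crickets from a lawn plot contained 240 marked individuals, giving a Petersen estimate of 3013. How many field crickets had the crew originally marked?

M = 1310

From N = M·C/R: M = N·R / C = 3013·240 / 552 = 723120 / 552 = 1310.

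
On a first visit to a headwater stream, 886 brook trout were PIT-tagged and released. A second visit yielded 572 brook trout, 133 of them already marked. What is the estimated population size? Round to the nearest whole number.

If marked individuals mix randomly, R/C ≈ M/N, giving N ≈ M·C/R.
N = (886 × 572) / 133 = 506792 / 133 ≈ 3810.47 → 3810

N ≈ 3810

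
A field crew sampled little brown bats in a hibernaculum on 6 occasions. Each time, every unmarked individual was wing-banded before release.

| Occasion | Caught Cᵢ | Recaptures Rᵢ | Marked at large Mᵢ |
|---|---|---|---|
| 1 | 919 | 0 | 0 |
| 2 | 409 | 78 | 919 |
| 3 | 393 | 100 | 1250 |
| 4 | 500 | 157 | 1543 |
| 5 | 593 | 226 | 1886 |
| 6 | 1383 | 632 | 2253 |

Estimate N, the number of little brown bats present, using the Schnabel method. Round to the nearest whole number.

N ≈ 4923

Σ MᵢCᵢ = 0·919 + 919·409 + 1250·393 + 1543·500 + 1886·593 + 2253·1383 = 0 + 375871 + 491250 + 771500 + 1118398 + 3115899 = 5872918
Σ Rᵢ = 0 + 78 + 100 + 157 + 226 + 632 = 1193
N̂ = 5872918 / 1193 ≈ 4922.8 → 4923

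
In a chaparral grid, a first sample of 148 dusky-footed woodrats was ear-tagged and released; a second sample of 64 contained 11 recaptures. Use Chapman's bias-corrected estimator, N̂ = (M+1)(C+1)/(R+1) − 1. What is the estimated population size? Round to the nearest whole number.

N̂ = (148+1)(64+1)/(11+1) − 1 = 149·65/12 − 1
= 9685/12 − 1 ≈ 807.1 − 1 ≈ 806.1 → 806

N ≈ 806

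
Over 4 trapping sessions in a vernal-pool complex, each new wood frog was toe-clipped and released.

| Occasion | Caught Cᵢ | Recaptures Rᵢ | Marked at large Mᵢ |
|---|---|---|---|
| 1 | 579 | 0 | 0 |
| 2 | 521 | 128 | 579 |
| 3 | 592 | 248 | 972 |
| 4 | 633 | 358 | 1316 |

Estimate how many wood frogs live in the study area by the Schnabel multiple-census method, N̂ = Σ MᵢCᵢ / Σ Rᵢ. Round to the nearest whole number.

N ≈ 2330

Σ MᵢCᵢ = 0·579 + 579·521 + 972·592 + 1316·633 = 0 + 301659 + 575424 + 833028 = 1710111
Σ Rᵢ = 0 + 128 + 248 + 358 = 734
N̂ = 1710111 / 734 ≈ 2329.9 → 2330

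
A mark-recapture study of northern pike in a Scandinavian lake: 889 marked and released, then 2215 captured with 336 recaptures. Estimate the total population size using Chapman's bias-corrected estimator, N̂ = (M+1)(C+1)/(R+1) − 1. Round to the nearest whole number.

N̂ = (889+1)(2215+1)/(336+1) − 1 = 890·2216/337 − 1
= 1972240/337 − 1 ≈ 5852.3 − 1 ≈ 5851.3 → 5851

N ≈ 5851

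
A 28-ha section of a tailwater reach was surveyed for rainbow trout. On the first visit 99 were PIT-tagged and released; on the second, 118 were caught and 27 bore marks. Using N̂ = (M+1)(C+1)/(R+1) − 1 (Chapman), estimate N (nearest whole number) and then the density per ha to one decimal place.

N̂ = 100·119/28 − 1 = 11900/28 − 1 = 424
Density = N̂ / area = 424 / 28 ≈ 15.14 → 15.1 per ha

density ≈ 15.1 rainbow trout per ha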